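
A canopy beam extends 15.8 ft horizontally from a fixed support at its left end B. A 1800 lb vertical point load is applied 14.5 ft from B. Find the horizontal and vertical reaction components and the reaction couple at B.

B_x = 0, B_y = 1800 lb, M_B = 26100 lb·ft

ΣF_x = 0: B_x = 0.
ΣF_y = 0: B_y − 1800 = 0 → B_y = 1800 lb.
ΣM about B: M_B − 1800·14.5 = 0 → M_B = 26100 lb·ft.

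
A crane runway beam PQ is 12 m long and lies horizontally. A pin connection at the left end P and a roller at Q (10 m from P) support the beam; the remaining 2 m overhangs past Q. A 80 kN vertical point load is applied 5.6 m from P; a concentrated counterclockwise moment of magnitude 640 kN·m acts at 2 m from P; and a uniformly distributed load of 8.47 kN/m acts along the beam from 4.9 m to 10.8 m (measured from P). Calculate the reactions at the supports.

Resultant of the distributed load: 8.47 × 5.9 = 49.973 kN at 7.85 m from P.
Moments about P: Q_y·10 − 80·5.6 + 640 − (8.47·5.9)·7.85 = 0 → Q_y = 200.28805/10 = 20.0288 ≈ 20.03 kN.
ΣF_y = 0: P_y + 20.0288 − 80 − 8.47·5.9 = 0 → P_y = 109.9 kN.
ΣF_x = 0: no horizontal applied forces, so P_x = 0.

P_x = 0, P_y = 109.9 kN, Q_y = 20.03 kN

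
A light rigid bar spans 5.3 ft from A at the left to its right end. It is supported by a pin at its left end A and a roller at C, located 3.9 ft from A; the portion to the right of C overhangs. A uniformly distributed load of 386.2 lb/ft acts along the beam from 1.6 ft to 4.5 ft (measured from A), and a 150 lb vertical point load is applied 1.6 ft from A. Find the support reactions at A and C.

Resultant of the distributed load: 386.2 × 2.9 = 1119.98 lb at 3.05 ft from A.
Moments about A: C_y·3.9 − (386.2·2.9)·3.05 − 150·1.6 = 0 → C_y = 3655.939/3.9 = 937.42 ≈ 937.4 lb.
ΣF_y = 0: A_y + 937.42 − 386.2·2.9 − 150 = 0 → A_y = 332.6 lb.
ΣF_x = 0: no horizontal applied forces, so A_x = 0.

A_x = 0, A_y = 332.6 lb, C_y = 937.4 lb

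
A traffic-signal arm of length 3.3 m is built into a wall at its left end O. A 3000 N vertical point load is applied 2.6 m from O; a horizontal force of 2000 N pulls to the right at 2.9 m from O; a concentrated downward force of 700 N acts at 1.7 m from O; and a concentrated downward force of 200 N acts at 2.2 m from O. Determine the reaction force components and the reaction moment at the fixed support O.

ΣF_x = 0: O_x + 2000 = 0 → O_x = -2000 N.
ΣF_y = 0: O_y − 3000 − 700 − 200 = 0 → O_y = 3900 N.
ΣM about O: M_O − 3000·2.6 − 700·1.7 − 200·2.2 = 0 → M_O = 9430 N·m.

O_x = -2000 N, O_y = 3900 N, M_O = 9430 N·m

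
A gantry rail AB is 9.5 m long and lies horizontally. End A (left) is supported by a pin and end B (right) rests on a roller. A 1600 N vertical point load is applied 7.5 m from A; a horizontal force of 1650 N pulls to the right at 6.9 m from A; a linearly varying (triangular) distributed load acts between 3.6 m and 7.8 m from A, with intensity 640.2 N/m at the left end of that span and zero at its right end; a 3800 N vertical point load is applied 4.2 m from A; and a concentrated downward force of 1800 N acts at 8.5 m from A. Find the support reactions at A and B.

Resultant of the triangular load: ½ × 640.2 × 4.2 = 1344.42 N, acting at 5 m from A (one-third of the span from the peak).
Moments about A: B_y·9.5 − 1600·7.5 − (½·640.2·4.2)·5 − 3800·4.2 − 1800·8.5 = 0 → B_y = 49982.1/9.5 = 5261.27 ≈ 5261 N.
ΣF_y = 0: A_y + 5261.27 − 1600 − ½·640.2·4.2 − 3800 − 1800 = 0 → A_y = 3283 N.
ΣF_x = 0: A_x + 1650 = 0 → A_x = -1650 N.

A_x = -1650 N, A_y = 3283 N, B_y = 5261 N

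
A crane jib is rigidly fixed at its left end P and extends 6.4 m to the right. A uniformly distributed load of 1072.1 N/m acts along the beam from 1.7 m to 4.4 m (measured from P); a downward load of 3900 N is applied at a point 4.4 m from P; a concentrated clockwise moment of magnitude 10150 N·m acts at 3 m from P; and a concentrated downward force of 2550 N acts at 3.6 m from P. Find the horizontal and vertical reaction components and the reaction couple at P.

P_x = 0, P_y = 9345 N, M_P = 45320 N·m

Resultant of the distributed load: 1072.1 × 2.7 = 2894.67 N at 3.05 m from P.
ΣF_x = 0: P_x = 0.
ΣF_y = 0: P_y − 1072.1·2.7 − 3900 − 2550 = 0 → P_y = 9345 N.
ΣM about P: M_P − (1072.1·2.7)·3.05 − 3900·4.4 − 10150 − 2550·3.6 = 0 → M_P = 45320 N·m.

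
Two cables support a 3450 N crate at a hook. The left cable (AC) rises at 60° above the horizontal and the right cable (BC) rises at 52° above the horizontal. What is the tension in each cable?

T_AC = 2291 N, T_BC = 1860 N

ΣF_x = 0: −T_AC·cos60° + T_BC·cos52° = 0 → T_BC = 0.812135·T_AC.
ΣF_y = 0: T_AC·sin60° + T_BC·sin52° = 3450.
Substitute: T_AC·(0.866025 + 0.812135·0.788011) = 3450 → T_AC = 2290.84 ≈ 2291 N.
Then T_BC = 0.812135 × 2290.84 = 1860 N.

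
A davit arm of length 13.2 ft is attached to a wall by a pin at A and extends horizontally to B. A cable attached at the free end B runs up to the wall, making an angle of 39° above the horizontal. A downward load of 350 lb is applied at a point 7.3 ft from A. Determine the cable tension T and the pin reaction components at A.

ΣM about A: T·sin39°·13.2 − 350·7.3 = 0 → T = 2555/(13.2·0.62932) = 307.571 ≈ 307.6 lb.
ΣF_x = 0: A_x − T·cos39° = 0 → A_x = 307.571 × 0.777146 = 239.0 lb.
ΣF_y = 0: A_y + T·sin39° − 350 = 0 → A_y = 350 − 307.571 × 0.62932 = 156.4 lb.

T = 307.6 lb, A_x = 239.0 lb, A_y = 156.4 lb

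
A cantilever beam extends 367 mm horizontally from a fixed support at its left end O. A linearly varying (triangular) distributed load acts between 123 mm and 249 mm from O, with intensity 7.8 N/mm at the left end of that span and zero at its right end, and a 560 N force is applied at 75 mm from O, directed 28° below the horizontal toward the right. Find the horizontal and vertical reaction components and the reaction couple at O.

Resultant of the triangular load: ½ × 7.8 × 126 = 491.4 N, acting at 165 mm from O (one-third of the span from the peak).
ΣF_x = 0: O_x + 560·cos28° = 0 → O_x = -494.5 N.
ΣF_y = 0: O_y − ½·7.8·126 − 560·sin28° = 0 → O_y = 754.3 N.
ΣM about O: M_O − (½·7.8·126)·165 − 560·sin28°·75 = 0 → M_O = 100800 N·mm.

O_x = -494.5 N, O_y = 754.3 N, M_O = 100800 N·mm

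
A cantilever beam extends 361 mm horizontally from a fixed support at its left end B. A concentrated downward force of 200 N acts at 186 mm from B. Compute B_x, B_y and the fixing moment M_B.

ΣF_x = 0: B_x = 0.
ΣF_y = 0: B_y − 200 = 0 → B_y = 200.0 N.
ΣM about B: M_B − 200·186 = 0 → M_B = 37200 N·mm.

B_x = 0, B_y = 200.0 N, M_B = 37200 N·mm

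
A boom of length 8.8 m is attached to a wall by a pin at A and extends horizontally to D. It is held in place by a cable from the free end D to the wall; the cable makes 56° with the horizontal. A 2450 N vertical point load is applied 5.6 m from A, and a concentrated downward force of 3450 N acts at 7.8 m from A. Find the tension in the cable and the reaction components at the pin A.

T = 5569 N, A_x = 3114 N, A_y = 1283 N

ΣM about A: T·sin56°·8.8 − 2450·5.6 − 3450·7.8 = 0 → T = 40630/(8.8·0.829038) = 5569.16 ≈ 5569 N.
ΣF_x = 0: A_x − T·cos56° = 0 → A_x = 5569.16 × 0.559193 = 3114 N.
ΣF_y = 0: A_y + T·sin56° − 2450 − 3450 = 0 → A_y = 5900 − 5569.16 × 0.829038 = 1283 N.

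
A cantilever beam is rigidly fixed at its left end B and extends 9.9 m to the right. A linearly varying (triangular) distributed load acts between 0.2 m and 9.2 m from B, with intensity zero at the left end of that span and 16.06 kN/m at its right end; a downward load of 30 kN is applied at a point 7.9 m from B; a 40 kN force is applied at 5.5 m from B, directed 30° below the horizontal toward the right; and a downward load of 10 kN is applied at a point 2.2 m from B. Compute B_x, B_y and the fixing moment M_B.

B_x = -34.64 kN, B_y = 132.3 kN, M_B = 817.1 kN·m

Resultant of the triangular load: ½ × 16.06 × 9 = 72.27 kN, acting at 6.2 m from B (one-third of the span from the peak).
ΣF_x = 0: B_x + 40·cos30° = 0 → B_x = -34.64 kN.
ΣF_y = 0: B_y − ½·16.06·9 − 30 − 40·sin30° − 10 = 0 → B_y = 132.3 kN.
ΣM about B: M_B − (½·16.06·9)·6.2 − 30·7.9 − 40·sin30°·5.5 − 10·2.2 = 0 → M_B = 817.1 kN·m.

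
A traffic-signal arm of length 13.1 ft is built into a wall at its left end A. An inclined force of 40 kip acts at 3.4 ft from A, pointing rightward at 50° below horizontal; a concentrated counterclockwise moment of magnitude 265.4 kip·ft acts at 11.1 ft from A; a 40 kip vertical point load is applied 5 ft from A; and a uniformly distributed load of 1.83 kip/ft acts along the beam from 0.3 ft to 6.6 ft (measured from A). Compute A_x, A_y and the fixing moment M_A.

A_x = -25.71 kip, A_y = 82.17 kip, M_A = 78.56 kip·ft

Resultant of the distributed load: 1.83 × 6.3 = 11.529 kip at 3.45 ft from A.
ΣF_x = 0: A_x + 40·cos50° = 0 → A_x = -25.71 kip.
ΣF_y = 0: A_y − 40·sin50° − 40 − 1.83·6.3 = 0 → A_y = 82.17 kip.
ΣM about A: M_A − 40·sin50°·3.4 + 265.4 − 40·5 − (1.83·6.3)·3.45 = 0 → M_A = 78.56 kip·ft.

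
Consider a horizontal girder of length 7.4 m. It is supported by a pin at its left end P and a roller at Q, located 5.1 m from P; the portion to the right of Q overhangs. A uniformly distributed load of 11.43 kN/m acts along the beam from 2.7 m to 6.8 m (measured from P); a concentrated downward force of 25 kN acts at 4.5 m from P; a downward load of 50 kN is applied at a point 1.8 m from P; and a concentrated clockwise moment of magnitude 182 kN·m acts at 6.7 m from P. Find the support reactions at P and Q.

P_x = 0, P_y = 2.824 kN, Q_y = 119.0 kN

Resultant of the distributed load: 11.43 × 4.1 = 46.863 kN at 4.75 m from P.
Taking moments about P: Q_y·5.1 − (11.43·4.1)·4.75 − 25·4.5 − 50·1.8 − 182 = 0 → Q_y = 607.09925/5.1 = 119.039 ≈ 119.0 kN.
ΣF_y = 0: P_y + 119.039 − 11.43·4.1 − 25 − 50 = 0 → P_y = 2.824 kN.
ΣF_x = 0: no horizontal applied forces, so P_x = 0.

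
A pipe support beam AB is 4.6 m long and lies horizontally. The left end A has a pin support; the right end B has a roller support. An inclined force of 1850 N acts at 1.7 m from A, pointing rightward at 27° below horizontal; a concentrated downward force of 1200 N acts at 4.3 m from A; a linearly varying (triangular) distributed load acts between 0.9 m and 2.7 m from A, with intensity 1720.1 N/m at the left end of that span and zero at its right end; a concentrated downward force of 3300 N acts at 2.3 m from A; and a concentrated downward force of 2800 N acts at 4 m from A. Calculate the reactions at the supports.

Resultant of the triangular load: ½ × 1720.1 × 1.8 = 1548.09 N, acting at 1.5 m from A (one-third of the span from the peak).
Moments about A: B_y·4.6 − 1850·sin27°·1.7 − 1200·4.3 − (½·1720.1·1.8)·1.5 − 3300·2.3 − 2800·4 = 0 → B_y = 27699.9/4.6 = 6021.72 ≈ 6022 N.
ΣF_y = 0: A_y + 6021.72 − 1850·sin27° − 1200 − ½·1720.1·1.8 − 3300 − 2800 = 0 → A_y = 3666 N.
ΣF_x = 0: A_x + 1850·cos27° = 0 → A_x = -1648 N.

A_x = -1648 N, A_y = 3666 N, B_y = 6022 N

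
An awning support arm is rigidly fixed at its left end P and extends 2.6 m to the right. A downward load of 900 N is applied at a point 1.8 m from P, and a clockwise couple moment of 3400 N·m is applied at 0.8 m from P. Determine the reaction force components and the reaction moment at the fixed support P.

ΣF_x = 0: P_x = 0.
ΣF_y = 0: P_y − 900 = 0 → P_y = 900.0 N.
ΣM about P: M_P − 900·1.8 − 3400 = 0 → M_P = 5020 N·m.

P_x = 0, P_y = 900.0 N, M_P = 5020 N·m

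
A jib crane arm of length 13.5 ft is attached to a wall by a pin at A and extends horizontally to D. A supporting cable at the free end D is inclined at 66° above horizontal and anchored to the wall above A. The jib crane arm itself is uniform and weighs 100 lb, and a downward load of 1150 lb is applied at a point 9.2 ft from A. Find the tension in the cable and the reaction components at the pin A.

T = 912.6 lb, A_x = 371.2 lb, A_y = 416.3 lb

ΣM about A: T·sin66°·13.5 − 100·6.75 − 1150·9.2 = 0 → T = 11255/(13.5·0.913545) = 912.603 ≈ 912.6 lb.
ΣF_x = 0: A_x − T·cos66° = 0 → A_x = 912.603 × 0.406737 = 371.2 lb.
ΣF_y = 0: A_y + T·sin66° − 100 − 1150 = 0 → A_y = 1250 − 912.603 × 0.913545 = 416.3 lb.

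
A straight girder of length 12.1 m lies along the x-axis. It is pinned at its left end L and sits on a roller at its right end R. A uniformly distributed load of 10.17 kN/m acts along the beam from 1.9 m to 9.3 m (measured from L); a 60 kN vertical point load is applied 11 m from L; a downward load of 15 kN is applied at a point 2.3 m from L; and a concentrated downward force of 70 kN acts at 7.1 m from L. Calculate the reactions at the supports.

L_x = 0, L_y = 86.96 kN, R_y = 133.3 kN

Resultant of the distributed load: 10.17 × 7.4 = 75.258 kN at 5.6 m from L.
Moments about L: R_y·12.1 − (10.17·7.4)·5.6 − 60·11 − 15·2.3 − 70·7.1 = 0 → R_y = 1612.9448/12.1 = 133.301 ≈ 133.3 kN.
ΣF_y = 0: L_y + 133.301 − 10.17·7.4 − 60 − 15 − 70 = 0 → L_y = 86.96 kN.
ΣF_x = 0: no horizontal applied forces, so L_x = 0.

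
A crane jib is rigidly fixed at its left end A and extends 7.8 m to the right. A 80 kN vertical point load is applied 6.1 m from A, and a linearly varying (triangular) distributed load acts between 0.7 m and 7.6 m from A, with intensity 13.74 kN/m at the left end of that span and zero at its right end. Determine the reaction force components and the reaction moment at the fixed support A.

A_x = 0, A_y = 127.4 kN, M_A = 630.2 kN·m

Resultant of the triangular load: ½ × 13.74 × 6.9 = 47.403 kN, acting at 3 m from A (one-third of the span from the peak).
ΣF_x = 0: A_x = 0.
ΣF_y = 0: A_y − 80 − ½·13.74·6.9 = 0 → A_y = 127.4 kN.
ΣM about A: M_A − 80·6.1 − (½·13.74·6.9)·3 = 0 → M_A = 630.2 kN·m.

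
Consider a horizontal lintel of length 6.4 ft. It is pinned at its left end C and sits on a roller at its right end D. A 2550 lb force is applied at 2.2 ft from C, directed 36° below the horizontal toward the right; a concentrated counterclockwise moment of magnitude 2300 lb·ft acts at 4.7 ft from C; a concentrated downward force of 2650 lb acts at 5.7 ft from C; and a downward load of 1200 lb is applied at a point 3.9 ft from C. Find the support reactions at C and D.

ΣM about C: D_y·6.4 − 2550·sin36°·2.2 + 2300 − 2650·5.7 − 1200·3.9 = 0 → D_y = 20782.5/6.4 = 3247.27 ≈ 3247 lb.
ΣF_y = 0: C_y + 3247.27 − 2550·sin36° − 2650 − 1200 = 0 → C_y = 2102 lb.
ΣF_x = 0: C_x + 2550·cos36° = 0 → C_x = -2063 lb.

C_x = -2063 lb, C_y = 2102 lb, D_y = 3247 lb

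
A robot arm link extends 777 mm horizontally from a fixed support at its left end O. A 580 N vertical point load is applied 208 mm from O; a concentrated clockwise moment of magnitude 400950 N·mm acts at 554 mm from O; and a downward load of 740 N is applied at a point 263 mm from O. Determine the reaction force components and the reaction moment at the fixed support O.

ΣF_x = 0: O_x = 0.
ΣF_y = 0: O_y − 580 − 740 = 0 → O_y = 1320 N.
ΣM about O: M_O − 580·208 − 400950 − 740·263 = 0 → M_O = 716200 N·mm.

O_x = 0, O_y = 1320 N, M_O = 716200 N·mm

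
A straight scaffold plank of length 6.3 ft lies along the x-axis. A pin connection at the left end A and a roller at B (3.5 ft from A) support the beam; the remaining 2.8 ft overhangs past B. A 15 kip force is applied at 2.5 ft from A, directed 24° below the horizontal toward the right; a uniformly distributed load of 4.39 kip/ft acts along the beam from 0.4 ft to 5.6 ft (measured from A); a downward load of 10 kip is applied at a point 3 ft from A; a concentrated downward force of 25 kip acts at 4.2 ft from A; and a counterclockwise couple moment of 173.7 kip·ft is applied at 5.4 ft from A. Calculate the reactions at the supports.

A_x = -13.70 kip, A_y = 51.06 kip, B_y = 12.87 kip

Resultant of the distributed load: 4.39 × 5.2 = 22.828 kip at 3 ft from A.
Taking moments about A: B_y·3.5 − 15·sin24°·2.5 − (4.39·5.2)·3 − 10·3 − 25·4.2 + 173.7 = 0 → B_y = 45.0366/3.5 = 12.8676 ≈ 12.87 kip.
ΣF_y = 0: A_y + 12.8676 − 15·sin24° − 4.39·5.2 − 10 − 25 = 0 → A_y = 51.06 kip.
ΣF_x = 0: A_x + 15·cos24° = 0 → A_x = -13.70 kip.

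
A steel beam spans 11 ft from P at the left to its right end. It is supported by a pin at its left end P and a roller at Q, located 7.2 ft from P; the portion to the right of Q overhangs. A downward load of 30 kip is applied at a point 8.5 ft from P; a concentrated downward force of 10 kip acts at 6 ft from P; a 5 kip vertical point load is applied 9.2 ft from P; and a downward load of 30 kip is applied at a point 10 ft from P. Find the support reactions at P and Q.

P_x = 0, P_y = -16.81 kip, Q_y = 91.81 kip

Taking moments about P: Q_y·7.2 − 30·8.5 − 10·6 − 5·9.2 − 30·10 = 0 → Q_y = 661/7.2 = 91.8056 ≈ 91.81 kip.
ΣF_y = 0: P_y + 91.8056 − 30 − 10 − 5 − 30 = 0 → P_y = -16.81 kip.
ΣF_x = 0: no horizontal applied forces, so P_x = 0.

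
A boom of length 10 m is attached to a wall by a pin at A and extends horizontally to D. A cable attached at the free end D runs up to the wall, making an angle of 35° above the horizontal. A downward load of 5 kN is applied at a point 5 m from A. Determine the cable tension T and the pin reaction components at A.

ΣM about A: T·sin35°·10 − 5·5 = 0 → T = 25/(10·0.573576) = 4.35862 ≈ 4.359 kN.
ΣF_x = 0: A_x − T·cos35° = 0 → A_x = 4.35862 × 0.819152 = 3.570 kN.
ΣF_y = 0: A_y + T·sin35° − 5 = 0 → A_y = 5 − 4.35862 × 0.573576 = 2.500 kN.

T = 4.359 kN, A_x = 3.570 kN, A_y = 2.500 kN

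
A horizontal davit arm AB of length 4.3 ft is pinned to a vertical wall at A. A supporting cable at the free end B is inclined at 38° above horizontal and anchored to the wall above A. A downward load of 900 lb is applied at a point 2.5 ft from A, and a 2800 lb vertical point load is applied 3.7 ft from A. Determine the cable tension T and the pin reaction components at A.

ΣM about A: T·sin38°·4.3 − 900·2.5 − 2800·3.7 = 0 → T = 12610/(4.3·0.615661) = 4763.27 ≈ 4763 lb.
ΣF_x = 0: A_x − T·cos38° = 0 → A_x = 4763.27 × 0.788011 = 3754 lb.
ΣF_y = 0: A_y + T·sin38° − 900 − 2800 = 0 → A_y = 3700 − 4763.27 × 0.615661 = 767.4 lb.

T = 4763 lb, A_x = 3754 lb, A_y = 767.4 lb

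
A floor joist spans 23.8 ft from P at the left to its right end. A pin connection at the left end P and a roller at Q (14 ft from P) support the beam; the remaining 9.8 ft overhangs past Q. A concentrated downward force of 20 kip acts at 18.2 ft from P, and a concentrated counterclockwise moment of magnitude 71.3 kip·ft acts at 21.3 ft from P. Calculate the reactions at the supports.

P_x = 0, P_y = -0.9071 kip, Q_y = 20.91 kip

Taking moments about P: Q_y·14 − 20·18.2 + 71.3 = 0 → Q_y = 292.7/14 = 20.9071 ≈ 20.91 kip.
ΣF_y = 0: P_y + 20.9071 − 20 = 0 → P_y = -0.9071 kip.
ΣF_x = 0: no horizontal applied forces, so P_x = 0.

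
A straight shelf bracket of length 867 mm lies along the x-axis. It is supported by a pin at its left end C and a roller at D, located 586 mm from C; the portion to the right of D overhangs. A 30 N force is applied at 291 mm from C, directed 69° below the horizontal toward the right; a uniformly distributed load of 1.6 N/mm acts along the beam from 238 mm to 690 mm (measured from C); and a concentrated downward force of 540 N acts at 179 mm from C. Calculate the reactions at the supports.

C_x = -10.75 N, C_y = 539.7 N, D_y = 751.5 N

Resultant of the distributed load: 1.6 × 452 = 723.2 N at 464 mm from C.
Taking moments about C: D_y·586 − 30·sin69°·291 − (1.6·452)·464 − 540·179 = 0 → D_y = 440375/586 = 751.493 ≈ 751.5 N.
ΣF_y = 0: C_y + 751.493 − 30·sin69° − 1.6·452 − 540 = 0 → C_y = 539.7 N.
ΣF_x = 0: C_x + 30·cos69° = 0 → C_x = -10.75 N.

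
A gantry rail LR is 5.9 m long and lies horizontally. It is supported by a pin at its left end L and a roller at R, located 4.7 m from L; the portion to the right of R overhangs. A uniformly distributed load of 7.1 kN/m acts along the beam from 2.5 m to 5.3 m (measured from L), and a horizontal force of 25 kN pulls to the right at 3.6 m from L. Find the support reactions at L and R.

Resultant of the distributed load: 7.1 × 2.8 = 19.88 kN at 3.9 m from L.
ΣM about L: R_y·4.7 − (7.1·2.8)·3.9 = 0 → R_y = 77.532/4.7 = 16.4962 ≈ 16.50 kN.
ΣF_y = 0: L_y + 16.4962 − 7.1·2.8 = 0 → L_y = 3.384 kN.
ΣF_x = 0: L_x + 25 = 0 → L_x = -25.00 kN.

L_x = -25.00 kN, L_y = 3.384 kN, R_y = 16.50 kN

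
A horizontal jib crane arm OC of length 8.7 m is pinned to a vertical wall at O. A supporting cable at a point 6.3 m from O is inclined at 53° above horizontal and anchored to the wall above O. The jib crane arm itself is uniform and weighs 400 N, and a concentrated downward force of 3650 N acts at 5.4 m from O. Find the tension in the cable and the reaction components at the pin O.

ΣM about O: T·sin53°·6.3 − 400·4.35 − 3650·5.4 = 0 → T = 21450/(6.3·0.798636) = 4263.22 ≈ 4263 N.
ΣF_x = 0: O_x − T·cos53° = 0 → O_x = 4263.22 × 0.601815 = 2566 N.
ΣF_y = 0: O_y + T·sin53° − 400 − 3650 = 0 → O_y = 4050 − 4263.22 × 0.798636 = 645.2 N.

T = 4263 N, O_x = 2566 N, O_y = 645.2 N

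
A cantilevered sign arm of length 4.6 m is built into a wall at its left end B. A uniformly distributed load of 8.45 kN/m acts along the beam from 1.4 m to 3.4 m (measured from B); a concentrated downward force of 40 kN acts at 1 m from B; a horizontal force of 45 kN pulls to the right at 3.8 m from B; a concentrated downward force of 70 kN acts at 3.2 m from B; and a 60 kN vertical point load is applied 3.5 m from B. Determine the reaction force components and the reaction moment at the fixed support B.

Resultant of the distributed load: 8.45 × 2 = 16.9 kN at 2.4 m from B.
ΣF_x = 0: B_x + 45 = 0 → B_x = -45.00 kN.
ΣF_y = 0: B_y − 8.45·2 − 40 − 70 − 60 = 0 → B_y = 186.9 kN.
ΣM about B: M_B − (8.45·2)·2.4 − 40·1 − 70·3.2 − 60·3.5 = 0 → M_B = 514.6 kN·m.

B_x = -45.00 kN, B_y = 186.9 kN, M_B = 514.6 kN·m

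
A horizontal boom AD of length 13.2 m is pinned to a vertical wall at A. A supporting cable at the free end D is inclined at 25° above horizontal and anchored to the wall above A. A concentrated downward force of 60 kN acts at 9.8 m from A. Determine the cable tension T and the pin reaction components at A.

ΣM about A: T·sin25°·13.2 − 60·9.8 = 0 → T = 588/(13.2·0.422618) = 105.404 ≈ 105.4 kN.
ΣF_x = 0: A_x − T·cos25° = 0 → A_x = 105.404 × 0.906308 = 95.53 kN.
ΣF_y = 0: A_y + T·sin25° − 60 = 0 → A_y = 60 − 105.404 × 0.422618 = 15.45 kN.

T = 105.4 kN, A_x = 95.53 kN, A_y = 15.45 kN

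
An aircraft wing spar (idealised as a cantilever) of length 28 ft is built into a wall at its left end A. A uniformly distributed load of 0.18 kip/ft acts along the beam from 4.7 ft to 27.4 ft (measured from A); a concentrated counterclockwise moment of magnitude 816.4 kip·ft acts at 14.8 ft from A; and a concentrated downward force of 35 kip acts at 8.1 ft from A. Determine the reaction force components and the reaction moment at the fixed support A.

Resultant of the distributed load: 0.18 × 22.7 = 4.086 kip at 16.05 ft from A.
ΣF_x = 0: A_x = 0.
ΣF_y = 0: A_y − 0.18·22.7 − 35 = 0 → A_y = 39.09 kip.
ΣM about A: M_A − (0.18·22.7)·16.05 + 816.4 − 35·8.1 = 0 → M_A = -467.3 kip·ft.

A_x = 0, A_y = 39.09 kip, M_A = -467.3 kip·ft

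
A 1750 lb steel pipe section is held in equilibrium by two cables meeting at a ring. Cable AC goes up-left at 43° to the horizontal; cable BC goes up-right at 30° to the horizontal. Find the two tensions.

T_AC = 1585 lb, T_BC = 1338 lb

ΣF_x = 0: −T_AC·cos43° + T_BC·cos30° = 0 → T_BC = 0.844495·T_AC.
ΣF_y = 0: T_AC·sin43° + T_BC·sin30° = 1750.
Substitute: T_AC·(0.681998 + 0.844495·0.5) = 1750 → T_AC = 1584.79 ≈ 1585 lb.
Then T_BC = 0.844495 × 1584.79 = 1338 lb.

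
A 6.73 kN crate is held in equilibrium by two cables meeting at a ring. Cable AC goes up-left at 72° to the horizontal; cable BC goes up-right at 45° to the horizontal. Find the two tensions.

ΣF_x = 0: −T_AC·cos72° + T_BC·cos45° = 0 → T_BC = 0.437016·T_AC.
ΣF_y = 0: T_AC·sin72° + T_BC·sin45° = 6.73.
Substitute: T_AC·(0.951057 + 0.437016·0.707107) = 6.73 → T_AC = 5.34096 ≈ 5.341 kN.
Then T_BC = 0.437016 × 5.34096 = 2.334 kN.

T_AC = 5.341 kN, T_BC = 2.334 kN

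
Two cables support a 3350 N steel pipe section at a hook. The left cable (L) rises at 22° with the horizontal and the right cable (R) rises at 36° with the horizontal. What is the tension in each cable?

T_L = 3196 N, T_R = 3663 N

ΣF_x = 0: −T_L·cos22° + T_R·cos36° = 0 → T_R = 1.14606·T_L.
ΣF_y = 0: T_L·sin22° + T_R·sin36° = 3350.
Substitute: T_L·(0.374607 + 1.14606·0.587785) = 3350 → T_L = 3195.82 ≈ 3196 N.
Then T_R = 1.14606 × 3195.82 = 3663 N.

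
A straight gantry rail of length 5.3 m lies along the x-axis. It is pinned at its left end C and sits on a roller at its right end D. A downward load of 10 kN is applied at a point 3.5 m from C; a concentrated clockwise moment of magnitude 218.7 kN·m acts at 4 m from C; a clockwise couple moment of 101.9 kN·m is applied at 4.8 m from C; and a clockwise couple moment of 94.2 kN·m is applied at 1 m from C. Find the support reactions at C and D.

C_x = 0, C_y = -74.87 kN, D_y = 84.87 kN

ΣM about C: D_y·5.3 − 10·3.5 − 218.7 − 101.9 − 94.2 = 0 → D_y = 449.8/5.3 = 84.8679 ≈ 84.87 kN.
ΣF_y = 0: C_y + 84.8679 − 10 = 0 → C_y = -74.87 kN.
ΣF_x = 0: no horizontal applied forces, so C_x = 0.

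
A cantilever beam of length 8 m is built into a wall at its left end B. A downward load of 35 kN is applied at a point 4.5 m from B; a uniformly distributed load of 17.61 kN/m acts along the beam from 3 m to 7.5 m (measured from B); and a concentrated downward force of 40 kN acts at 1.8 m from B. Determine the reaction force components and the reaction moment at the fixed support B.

Resultant of the distributed load: 17.61 × 4.5 = 79.245 kN at 5.25 m from B.
ΣF_x = 0: B_x = 0.
ΣF_y = 0: B_y − 35 − 17.61·4.5 − 40 = 0 → B_y = 154.2 kN.
ΣM about B: M_B − 35·4.5 − (17.61·4.5)·5.25 − 40·1.8 = 0 → M_B = 645.5 kN·m.

B_x = 0, B_y = 154.2 kN, M_B = 645.5 kN·m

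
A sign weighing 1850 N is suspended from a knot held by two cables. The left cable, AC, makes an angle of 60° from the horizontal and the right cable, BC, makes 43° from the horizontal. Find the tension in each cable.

T_AC = 1389 N, T_BC = 949.3 N

ΣF_x = 0: −T_AC·cos60° + T_BC·cos43° = 0 → T_BC = 0.683664·T_AC.
ΣF_y = 0: T_AC·sin60° + T_BC·sin43° = 1850.
Substitute: T_AC·(0.866025 + 0.683664·0.681998) = 1850 → T_AC = 1388.59 ≈ 1389 N.
Then T_BC = 0.683664 × 1388.59 = 949.3 N.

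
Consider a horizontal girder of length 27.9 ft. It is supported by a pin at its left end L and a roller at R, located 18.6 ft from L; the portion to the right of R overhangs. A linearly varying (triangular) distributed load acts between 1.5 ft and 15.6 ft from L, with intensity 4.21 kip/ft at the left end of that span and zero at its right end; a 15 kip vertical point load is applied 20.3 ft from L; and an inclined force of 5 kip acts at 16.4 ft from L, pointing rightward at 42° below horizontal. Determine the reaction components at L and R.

L_x = -3.716 kip, L_y = 18.81 kip, R_y = 29.21 kip

Resultant of the triangular load: ½ × 4.21 × 14.1 = 29.6805 kip, acting at 6.2 ft from L (one-third of the span from the peak).
Taking moments about L: R_y·18.6 − (½·4.21·14.1)·6.2 − 15·20.3 − 5·sin42°·16.4 = 0 → R_y = 543.388/18.6 = 29.2144 ≈ 29.21 kip.
ΣF_y = 0: L_y + 29.2144 − ½·4.21·14.1 − 15 − 5·sin42° = 0 → L_y = 18.81 kip.
ΣF_x = 0: L_x + 5·cos42° = 0 → L_x = -3.716 kip.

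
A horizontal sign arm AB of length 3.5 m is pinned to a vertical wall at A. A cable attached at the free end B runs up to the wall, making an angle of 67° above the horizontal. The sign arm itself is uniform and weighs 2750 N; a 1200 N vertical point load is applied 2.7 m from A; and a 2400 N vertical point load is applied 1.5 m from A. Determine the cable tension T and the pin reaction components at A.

ΣM about A: T·sin67°·3.5 − 2750·1.75 − 1200·2.7 − 2400·1.5 = 0 → T = 11652.5/(3.5·0.920505) = 3616.8 ≈ 3617 N.
ΣF_x = 0: A_x − T·cos67° = 0 → A_x = 3616.8 × 0.390731 = 1413 N.
ΣF_y = 0: A_y + T·sin67° − 2750 − 1200 − 2400 = 0 → A_y = 6350 − 3616.8 × 0.920505 = 3021 N.

T = 3617 N, A_x = 1413 N, A_y = 3021 N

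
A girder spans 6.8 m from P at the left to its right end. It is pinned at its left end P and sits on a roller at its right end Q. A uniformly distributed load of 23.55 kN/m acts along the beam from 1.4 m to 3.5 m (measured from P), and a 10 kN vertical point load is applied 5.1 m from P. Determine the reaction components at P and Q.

P_x = 0, P_y = 34.14 kN, Q_y = 25.32 kN

Resultant of the distributed load: 23.55 × 2.1 = 49.455 kN at 2.45 m from P.
Moments about P: Q_y·6.8 − (23.55·2.1)·2.45 − 10·5.1 = 0 → Q_y = 172.16475/6.8 = 25.3183 ≈ 25.32 kN.
ΣF_y = 0: P_y + 25.3183 − 23.55·2.1 − 10 = 0 → P_y = 34.14 kN.
ΣF_x = 0: no horizontal applied forces, so P_x = 0.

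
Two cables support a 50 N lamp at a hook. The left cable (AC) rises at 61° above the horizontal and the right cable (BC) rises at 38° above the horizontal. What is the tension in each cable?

T_AC = 39.89 N, T_BC = 24.54 N

ΣF_x = 0: −T_AC·cos61° + T_BC·cos38° = 0 → T_BC = 0.615232·T_AC.
ΣF_y = 0: T_AC·sin61° + T_BC·sin38° = 50.
Substitute: T_AC·(0.87462 + 0.615232·0.615661) = 50 → T_AC = 39.8917 ≈ 39.89 N.
Then T_BC = 0.615232 × 39.8917 = 24.54 N.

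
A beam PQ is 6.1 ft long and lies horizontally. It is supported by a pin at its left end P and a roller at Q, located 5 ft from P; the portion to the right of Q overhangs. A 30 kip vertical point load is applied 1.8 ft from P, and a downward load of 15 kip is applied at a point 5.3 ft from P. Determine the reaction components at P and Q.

P_x = 0, P_y = 18.30 kip, Q_y = 26.70 kip

ΣM about P: Q_y·5 − 30·1.8 − 15·5.3 = 0 → Q_y = 133.5/5 = 26.70 kip.
ΣF_y = 0: P_y + 26.7 − 30 − 15 = 0 → P_y = 18.30 kip.
ΣF_x = 0: no horizontal applied forces, so P_x = 0.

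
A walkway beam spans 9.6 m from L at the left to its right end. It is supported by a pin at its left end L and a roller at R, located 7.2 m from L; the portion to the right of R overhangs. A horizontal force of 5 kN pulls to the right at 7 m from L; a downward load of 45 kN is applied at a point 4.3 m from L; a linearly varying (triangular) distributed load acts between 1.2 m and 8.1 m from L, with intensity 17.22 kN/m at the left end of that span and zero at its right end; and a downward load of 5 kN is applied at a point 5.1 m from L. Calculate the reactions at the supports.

Resultant of the triangular load: ½ × 17.22 × 6.9 = 59.409 kN, acting at 3.5 m from L (one-third of the span from the peak).
Moments about L: R_y·7.2 − 45·4.3 − (½·17.22·6.9)·3.5 − 5·5.1 = 0 → R_y = 426.9315/7.2 = 59.296 ≈ 59.30 kN.
ΣF_y = 0: L_y + 59.296 − 45 − ½·17.22·6.9 − 5 = 0 → L_y = 50.11 kN.
ΣF_x = 0: L_x + 5 = 0 → L_x = -5.000 kN.

L_x = -5.000 kN, L_y = 50.11 kN, R_y = 59.30 kN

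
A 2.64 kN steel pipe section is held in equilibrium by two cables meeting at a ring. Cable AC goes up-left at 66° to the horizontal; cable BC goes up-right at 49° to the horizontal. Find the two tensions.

ΣF_x = 0: −T_AC·cos66° + T_BC·cos49° = 0 → T_BC = 0.61997·T_AC.
ΣF_y = 0: T_AC·sin66° + T_BC·sin49° = 2.64.
Substitute: T_AC·(0.913545 + 0.61997·0.75471) = 2.64 → T_AC = 1.91105 ≈ 1.911 kN.
Then T_BC = 0.61997 × 1.91105 = 1.185 kN.

T_AC = 1.911 kN, T_BC = 1.185 kN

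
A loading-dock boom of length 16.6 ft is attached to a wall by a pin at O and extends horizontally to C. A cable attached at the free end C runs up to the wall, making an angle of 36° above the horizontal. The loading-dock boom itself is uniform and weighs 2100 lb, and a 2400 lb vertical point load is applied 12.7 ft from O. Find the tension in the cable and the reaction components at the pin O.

ΣM about O: T·sin36°·16.6 − 2100·8.3 − 2400·12.7 = 0 → T = 47910/(16.6·0.587785) = 4910.2 ≈ 4910 lb.
ΣF_x = 0: O_x − T·cos36° = 0 → O_x = 4910.2 × 0.809017 = 3972 lb.
ΣF_y = 0: O_y + T·sin36° − 2100 − 2400 = 0 → O_y = 4500 − 4910.2 × 0.587785 = 1614 lb.

T = 4910 lb, O_x = 3972 lb, O_y = 1614 lb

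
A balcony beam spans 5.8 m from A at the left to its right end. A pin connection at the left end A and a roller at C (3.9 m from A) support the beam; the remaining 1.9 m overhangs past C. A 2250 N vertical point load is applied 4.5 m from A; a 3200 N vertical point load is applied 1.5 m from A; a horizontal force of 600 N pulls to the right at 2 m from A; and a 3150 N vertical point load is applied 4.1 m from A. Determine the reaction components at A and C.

ΣM about A: C_y·3.9 − 2250·4.5 − 3200·1.5 − 3150·4.1 = 0 → C_y = 27840/3.9 = 7138.46 ≈ 7138 N.
ΣF_y = 0: A_y + 7138.46 − 2250 − 3200 − 3150 = 0 → A_y = 1462 N.
ΣF_x = 0: A_x + 600 = 0 → A_x = -600.0 N.

A_x = -600.0 N, A_y = 1462 N, C_y = 7138 N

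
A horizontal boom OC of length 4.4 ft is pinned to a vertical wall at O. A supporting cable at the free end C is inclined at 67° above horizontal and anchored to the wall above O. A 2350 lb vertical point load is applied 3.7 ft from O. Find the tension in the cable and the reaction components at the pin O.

T = 2147 lb, O_x = 838.8 lb, O_y = 373.9 lb

ΣM about O: T·sin67°·4.4 − 2350·3.7 = 0 → T = 8695/(4.4·0.920505) = 2146.8 ≈ 2147 lb.
ΣF_x = 0: O_x − T·cos67° = 0 → O_x = 2146.8 × 0.390731 = 838.8 lb.
ΣF_y = 0: O_y + T·sin67° − 2350 = 0 → O_y = 2350 − 2146.8 × 0.920505 = 373.9 lb.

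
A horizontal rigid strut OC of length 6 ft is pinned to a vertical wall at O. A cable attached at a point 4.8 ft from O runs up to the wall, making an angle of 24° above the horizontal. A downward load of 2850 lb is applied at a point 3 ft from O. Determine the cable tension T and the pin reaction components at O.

T = 4379 lb, O_x = 4001 lb, O_y = 1069 lb

ΣM about O: T·sin24°·4.8 − 2850·3 = 0 → T = 8550/(4.8·0.406737) = 4379.37 ≈ 4379 lb.
ΣF_x = 0: O_x − T·cos24° = 0 → O_x = 4379.37 × 0.913545 = 4001 lb.
ΣF_y = 0: O_y + T·sin24° − 2850 = 0 → O_y = 2850 − 4379.37 × 0.406737 = 1069 lb.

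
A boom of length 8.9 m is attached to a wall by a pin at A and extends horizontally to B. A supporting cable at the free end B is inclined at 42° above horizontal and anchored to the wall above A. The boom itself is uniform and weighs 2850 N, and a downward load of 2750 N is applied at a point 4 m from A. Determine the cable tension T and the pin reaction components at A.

T = 3977 N, A_x = 2955 N, A_y = 2939 N

ΣM about A: T·sin42°·8.9 − 2850·4.45 − 2750·4 = 0 → T = 23682.5/(8.9·0.669131) = 3976.73 ≈ 3977 N.
ΣF_x = 0: A_x − T·cos42° = 0 → A_x = 3976.73 × 0.743145 = 2955 N.
ΣF_y = 0: A_y + T·sin42° − 2850 − 2750 = 0 → A_y = 5600 − 3976.73 × 0.669131 = 2939 N.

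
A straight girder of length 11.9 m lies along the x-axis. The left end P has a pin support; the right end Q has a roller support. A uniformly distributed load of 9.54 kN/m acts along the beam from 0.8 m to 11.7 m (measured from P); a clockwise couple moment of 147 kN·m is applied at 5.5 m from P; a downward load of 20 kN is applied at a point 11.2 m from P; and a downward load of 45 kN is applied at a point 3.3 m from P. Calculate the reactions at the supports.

Resultant of the distributed load: 9.54 × 10.9 = 103.986 kN at 6.25 m from P.
Taking moments about P: Q_y·11.9 − (9.54·10.9)·6.25 − 147 − 20·11.2 − 45·3.3 = 0 → Q_y = 1169.4125/11.9 = 98.27 kN.
ΣF_y = 0: P_y + 98.27 − 9.54·10.9 − 20 − 45 = 0 → P_y = 70.72 kN.
ΣF_x = 0: no horizontal applied forces, so P_x = 0.

P_x = 0, P_y = 70.72 kN, Q_y = 98.27 kN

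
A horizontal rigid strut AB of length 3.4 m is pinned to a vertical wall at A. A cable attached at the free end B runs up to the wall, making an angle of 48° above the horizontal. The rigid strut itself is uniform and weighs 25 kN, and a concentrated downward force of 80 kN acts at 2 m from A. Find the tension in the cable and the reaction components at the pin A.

ΣM about A: T·sin48°·3.4 − 25·1.7 − 80·2 = 0 → T = 202.5/(3.4·0.743145) = 80.1443 ≈ 80.14 kN.
ΣF_x = 0: A_x − T·cos48° = 0 → A_x = 80.1443 × 0.669131 = 53.63 kN.
ΣF_y = 0: A_y + T·sin48° − 25 − 80 = 0 → A_y = 105 − 80.1443 × 0.743145 = 45.44 kN.

T = 80.14 kN, A_x = 53.63 kN, A_y = 45.44 kN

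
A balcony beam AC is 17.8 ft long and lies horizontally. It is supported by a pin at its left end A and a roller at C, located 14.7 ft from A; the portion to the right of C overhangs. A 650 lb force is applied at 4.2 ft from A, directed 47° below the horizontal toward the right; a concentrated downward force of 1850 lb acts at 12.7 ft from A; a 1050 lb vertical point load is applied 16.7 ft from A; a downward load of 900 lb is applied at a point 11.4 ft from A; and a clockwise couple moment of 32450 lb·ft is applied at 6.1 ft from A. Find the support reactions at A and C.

Moments about A: C_y·14.7 − 650·sin47°·4.2 − 1850·12.7 − 1050·16.7 − 900·11.4 − 32450 = 0 → C_y = 85736.6/14.7 = 5832.42 ≈ 5832 lb.
ΣF_y = 0: A_y + 5832.42 − 650·sin47° − 1850 − 1050 − 900 = 0 → A_y = -1557 lb.
ΣF_x = 0: A_x + 650·cos47° = 0 → A_x = -443.3 lb.

A_x = -443.3 lb, A_y = -1557 lb, C_y = 5832 lb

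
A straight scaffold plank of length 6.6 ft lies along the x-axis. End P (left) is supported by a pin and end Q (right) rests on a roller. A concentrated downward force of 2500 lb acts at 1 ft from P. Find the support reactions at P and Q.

P_x = 0, P_y = 2121 lb, Q_y = 378.8 lb

Moments about P: Q_y·6.6 − 2500·1 = 0 → Q_y = 2500/6.6 = 378.788 ≈ 378.8 lb.
ΣF_y = 0: P_y + 378.788 − 2500 = 0 → P_y = 2121 lb.
ΣF_x = 0: no horizontal applied forces, so P_x = 0.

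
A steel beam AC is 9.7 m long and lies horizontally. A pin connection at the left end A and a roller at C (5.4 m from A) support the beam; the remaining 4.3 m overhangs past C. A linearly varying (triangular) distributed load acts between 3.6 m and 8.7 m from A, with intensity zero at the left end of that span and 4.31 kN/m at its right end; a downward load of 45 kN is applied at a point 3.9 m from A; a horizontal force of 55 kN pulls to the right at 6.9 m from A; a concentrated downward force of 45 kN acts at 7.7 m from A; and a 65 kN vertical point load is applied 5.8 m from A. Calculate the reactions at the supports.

A_x = -55.00 kN, A_y = -14.74 kN, C_y = 180.7 kN

Resultant of the triangular load: ½ × 4.31 × 5.1 = 10.9905 kN, acting at 7 m from A (one-third of the span from the peak).
ΣM about A: C_y·5.4 − (½·4.31·5.1)·7 − 45·3.9 − 45·7.7 − 65·5.8 = 0 → C_y = 975.9335/5.4 = 180.728 ≈ 180.7 kN.
ΣF_y = 0: A_y + 180.728 − ½·4.31·5.1 − 45 − 45 − 65 = 0 → A_y = -14.74 kN.
ΣF_x = 0: A_x + 55 = 0 → A_x = -55.00 kN.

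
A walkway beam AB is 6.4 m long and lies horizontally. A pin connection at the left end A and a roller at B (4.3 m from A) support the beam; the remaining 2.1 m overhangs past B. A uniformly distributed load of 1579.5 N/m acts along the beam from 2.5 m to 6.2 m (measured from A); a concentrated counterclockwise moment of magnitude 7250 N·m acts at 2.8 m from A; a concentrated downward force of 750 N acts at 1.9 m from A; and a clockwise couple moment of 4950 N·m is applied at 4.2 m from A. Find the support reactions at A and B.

Resultant of the distributed load: 1579.5 × 3.7 = 5844.15 N at 4.35 m from A.
ΣM about A: B_y·4.3 − (1579.5·3.7)·4.35 + 7250 − 750·1.9 − 4950 = 0 → B_y = 24547.0525/4.3 = 5708.62 ≈ 5709 N.
ΣF_y = 0: A_y + 5708.62 − 1579.5·3.7 − 750 = 0 → A_y = 885.5 N.
ΣF_x = 0: no horizontal applied forces, so A_x = 0.

A_x = 0, A_y = 885.5 N, B_y = 5709 N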